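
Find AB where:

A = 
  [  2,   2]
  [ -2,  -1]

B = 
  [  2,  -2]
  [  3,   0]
A is 2×2 and B is 2×2, so AB is 2×2. Each entry is (row of A)·(column of B):
AB[1,1] = (2)(2) + (2)(3) = 10
AB[1,2] = (2)(-2) + (2)(0) = -4
AB[2,1] = (-2)(2) + (-1)(3) = -7
AB[2,2] = (-2)(-2) + (-1)(0) = 4

AB = 
  [ 10,  -4]
  [ -7,   4]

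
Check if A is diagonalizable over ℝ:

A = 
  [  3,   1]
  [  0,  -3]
Yes

tr(A) = 0, det(A) = -9
Characteristic polynomial: λ² - tr(A)λ + det(A) = λ² - 9
λ² - 9 = (λ + 3)(λ - 3)
Eigenvalues: 3, -3
λ=-3: alg. mult. = 1, geom. mult. = 2 - rank(A - (-3)I) = 2 - 1 = 1
λ=3: alg. mult. = 1, geom. mult. = 2 - rank(A - (3)I) = 2 - 1 = 1
Sum of geometric multiplicities equals n, so A has n independent eigenvectors.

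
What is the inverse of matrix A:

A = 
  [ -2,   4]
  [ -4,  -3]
det(A) = (-2)(-3) - (4)(-4) = 22
For a 2×2 matrix, A⁻¹ = (1/det(A)) · [[d, -b], [-c, a]]
    = (1/22) · [[-3, -4], [4, -2]]

A⁻¹ = 
  [-3/22, -2/11]
  [ 2/11, -1/11]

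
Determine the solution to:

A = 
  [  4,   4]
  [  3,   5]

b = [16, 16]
x = [2, 2]

Row reduce the augmented matrix [A|b]:
R2 → R2 - (3/4)·R1
REF = 
  [  4,   4,  16]
  [  0,   2,   4]

Back-substitution:
x₂ = 4 / 2 = 2
x₁ = (16 - (4)(2)) / 4 = 2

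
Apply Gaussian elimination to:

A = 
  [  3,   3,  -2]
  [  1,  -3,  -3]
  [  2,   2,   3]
Row operations:
R2 → R2 - (1/3)·R1
R3 → R3 - (2/3)·R1

Resulting echelon form:
REF = 
  [   3,    3,   -2]
  [   0,   -4, -7/3]
  [   0,    0, 13/3]

Rank = 3 (number of non-zero pivot rows).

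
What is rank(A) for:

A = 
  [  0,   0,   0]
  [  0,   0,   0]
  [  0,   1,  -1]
Row reduce:
Swap R1 ↔ R3
REF = 
  [  0,   1,  -1]
  [  0,   0,   0]
  [  0,   0,   0]
Pivot columns: 2 → 1 pivot.

rank(A) = 1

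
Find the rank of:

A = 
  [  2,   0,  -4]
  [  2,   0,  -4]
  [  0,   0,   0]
Row reduce:
R2 → R2 - (1)·R1
REF = 
  [  2,   0,  -4]
  [  0,   0,   0]
  [  0,   0,   0]
Pivot columns: 1 → 1 pivot.

rank(A) = 1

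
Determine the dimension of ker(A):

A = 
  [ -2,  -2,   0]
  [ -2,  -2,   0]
nullity(A) = 2

Row reduce:
R2 → R2 - (1)·R1
REF = 
  [ -2,  -2,   0]
  [  0,   0,   0]
Pivot columns: 1 → 1 pivot.
rank(A) = 1, so nullity(A) = 3 - 1 = 2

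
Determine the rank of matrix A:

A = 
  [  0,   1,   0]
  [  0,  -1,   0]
rank(A) = 1

Row reduce:
R2 → R2 + (1)·R1
REF = 
  [  0,   1,   0]
  [  0,   0,   0]
Pivot columns: 2 → 1 pivot.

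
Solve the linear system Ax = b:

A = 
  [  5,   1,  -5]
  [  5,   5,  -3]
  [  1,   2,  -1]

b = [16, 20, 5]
x = [3, 1, 0]

Row reduce the augmented matrix [A|b]:
R2 → R2 - (1)·R1
R3 → R3 - (1/5)·R1
R3 → R3 - (9/20)·R2
REF = 
  [    5,     1,    -5,    16]
  [    0,     4,     2,     4]
  [    0,     0, -9/10,     0]

Back-substitution:
x₃ = 0 / (-9/10) = 0
x₂ = (4 - (2)(0)) / 4 = 1
x₁ = (16 - (1)(1) - (-5)(0)) / 5 = 3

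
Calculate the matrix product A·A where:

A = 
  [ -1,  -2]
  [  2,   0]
A² = A·A:
A²[1,1] = (-1)(-1) + (-2)(2) = -3
A²[1,2] = (-1)(-2) + (-2)(0) = 2
A²[2,1] = (2)(-1) + (0)(2) = -2
A²[2,2] = (2)(-2) + (0)(0) = -4
A² = 
  [ -3,   2]
  [ -2,  -4]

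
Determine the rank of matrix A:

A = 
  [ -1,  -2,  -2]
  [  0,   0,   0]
rank(A) = 1

Row reduce:
(no row operations needed)
REF = 
  [ -1,  -2,  -2]
  [  0,   0,   0]
Pivot columns: 1 → 1 pivot.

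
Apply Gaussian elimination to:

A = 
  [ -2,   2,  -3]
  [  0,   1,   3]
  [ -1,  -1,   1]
Row operations:
R3 → R3 - (1/2)·R1
R3 → R3 + (2)·R2

Resulting echelon form:
REF = 
  [  -2,    2,   -3]
  [   0,    1,    3]
  [   0,    0, 17/2]

Rank = 3 (number of non-zero pivot rows).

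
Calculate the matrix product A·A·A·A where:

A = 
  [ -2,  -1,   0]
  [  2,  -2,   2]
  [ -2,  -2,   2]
A² = A·A:
A²[1,1] = (-2)(-2) + (-1)(2) + (0)(-2) = 2
A²[1,2] = (-2)(-1) + (-1)(-2) + (0)(-2) = 4
A²[1,3] = (-2)(0) + (-1)(2) + (0)(2) = -2
A²[2,1] = (2)(-2) + (-2)(2) + (2)(-2) = -12
A²[2,2] = (2)(-1) + (-2)(-2) + (2)(-2) = -2
A²[2,3] = (2)(0) + (-2)(2) + (2)(2) = 0
A²[3,1] = (-2)(-2) + (-2)(2) + (2)(-2) = -4
A²[3,2] = (-2)(-1) + (-2)(-2) + (2)(-2) = 2
A²[3,3] = (-2)(0) + (-2)(2) + (2)(2) = 0
A² = 
  [  2,   4,  -2]
  [-12,  -2,   0]
  [ -4,   2,   0]

A^3 = A^2·A:
A^3[1,1] = (2)(-2) + (4)(2) + (-2)(-2) = 8
A^3[1,2] = (2)(-1) + (4)(-2) + (-2)(-2) = -6
A^3[1,3] = (2)(0) + (4)(2) + (-2)(2) = 4
A^3[2,1] = (-12)(-2) + (-2)(2) + (0)(-2) = 20
A^3[2,2] = (-12)(-1) + (-2)(-2) + (0)(-2) = 16
A^3[2,3] = (-12)(0) + (-2)(2) + (0)(2) = -4
A^3[3,1] = (-4)(-2) + (2)(2) + (0)(-2) = 12
A^3[3,2] = (-4)(-1) + (2)(-2) + (0)(-2) = 0
A^3[3,3] = (-4)(0) + (2)(2) + (0)(2) = 4
A^3 = 
  [  8,  -6,   4]
  [ 20,  16,  -4]
  [ 12,   0,   4]

A^4 = A^3·A:
A^4[1,1] = (8)(-2) + (-6)(2) + (4)(-2) = -36
A^4[1,2] = (8)(-1) + (-6)(-2) + (4)(-2) = -4
A^4[1,3] = (8)(0) + (-6)(2) + (4)(2) = -4
A^4[2,1] = (20)(-2) + (16)(2) + (-4)(-2) = 0
A^4[2,2] = (20)(-1) + (16)(-2) + (-4)(-2) = -44
A^4[2,3] = (20)(0) + (16)(2) + (-4)(2) = 24
A^4[3,1] = (12)(-2) + (0)(2) + (4)(-2) = -32
A^4[3,2] = (12)(-1) + (0)(-2) + (4)(-2) = -20
A^4[3,3] = (12)(0) + (0)(2) + (4)(2) = 8
A^4 = 
  [-36,  -4,  -4]
  [  0, -44,  24]
  [-32, -20,   8]

Therefore
A^4 = 
  [-36,  -4,  -4]
  [  0, -44,  24]
  [-32, -20,   8]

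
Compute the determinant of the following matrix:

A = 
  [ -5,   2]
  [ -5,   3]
-5

For a 2×2 matrix, det = ad - bc = (-5)(3) - (2)(-5) = -5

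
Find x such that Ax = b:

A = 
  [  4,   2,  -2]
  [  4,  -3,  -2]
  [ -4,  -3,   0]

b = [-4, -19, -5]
Row reduce the augmented matrix [A|b]:
R2 → R2 - (1)·R1
R3 → R3 + (1)·R1
R3 → R3 - (1/5)·R2
REF = 
  [  4,   2,  -2,  -4]
  [  0,  -5,   0, -15]
  [  0,   0,  -2,  -6]

Back-substitution:
x₃ = (-6) / (-2) = 3
x₂ = (-15 - (0)(3)) / (-5) = 3
x₁ = (-4 - (2)(3) - (-2)(3)) / 4 = -1

x = [-1, 3, 3]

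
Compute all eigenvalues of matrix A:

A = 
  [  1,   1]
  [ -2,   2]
tr(A) = 3, det(A) = 4
Characteristic polynomial: λ² - tr(A)λ + det(A) = λ² - 3λ + 4
λ² - 3λ + 4 = 0  ⇒  λ = (3 ± √((-3)² - 4·(4)))/2 = (3 ± √(-7))/2
  = (3 + i√7)/2,  (3 - i√7)/2

λ = (3 + i√7)/2, (3 - i√7)/2  (≈ 1.5 + 1.323i, 1.5 - 1.323i)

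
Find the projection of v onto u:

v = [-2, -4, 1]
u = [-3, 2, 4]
v·u = (-2)(-3) + (-4)(2) + (1)(4) = 2
u·u = (-3)² + (2)² + (4)² = 29
proj_u(v) = (v·u / u·u) × u = (2/29) × u

proj_u(v) = [-6/29, 4/29, 8/29]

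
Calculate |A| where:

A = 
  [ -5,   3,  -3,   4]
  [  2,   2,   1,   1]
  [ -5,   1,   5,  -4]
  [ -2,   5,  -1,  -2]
798

Cofactor expansion along row 1: det(A) = a₁₁M₁₁ - a₁₂M₁₂ + a₁₃M₁₃ - a₁₄M₁₄

M₁₁ = det[[2, 1, 1]; [1, 5, -4]; [5, -1, -2]]
  = (2)·((5)(-2) - (-4)(-1)) - (1)·((1)(-2) - (-4)(5)) + (1)·((1)(-1) - (5)(5))
  = (2)(-14) - (1)(18) + (1)(-26)
  = -72
M₁₂ = det[[2, 1, 1]; [-5, 5, -4]; [-2, -1, -2]]
  = (2)·((5)(-2) - (-4)(-1)) - (1)·((-5)(-2) - (-4)(-2)) + (1)·((-5)(-1) - (5)(-2))
  = (2)(-14) - (1)(2) + (1)(15)
  = -15
M₁₃ = det[[2, 2, 1]; [-5, 1, -4]; [-2, 5, -2]]
  = (2)·((1)(-2) - (-4)(5)) - (2)·((-5)(-2) - (-4)(-2)) + (1)·((-5)(5) - (1)(-2))
  = (2)(18) - (2)(2) + (1)(-23)
  = 9
M₁₄ = det[[2, 2, 1]; [-5, 1, 5]; [-2, 5, -1]]
  = (2)·((1)(-1) - (5)(5)) - (2)·((-5)(-1) - (5)(-2)) + (1)·((-5)(5) - (1)(-2))
  = (2)(-26) - (2)(15) + (1)(-23)
  = -105

det(A) = (-5)(-72) - (3)(-15) + (-3)(9) - (4)(-105) = 798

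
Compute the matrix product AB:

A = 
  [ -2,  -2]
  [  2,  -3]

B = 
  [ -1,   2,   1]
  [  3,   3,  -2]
A is 2×2 and B is 2×3, so AB is 2×3. Each entry is (row of A)·(column of B):
AB[1,1] = (-2)(-1) + (-2)(3) = -4
AB[1,2] = (-2)(2) + (-2)(3) = -10
AB[1,3] = (-2)(1) + (-2)(-2) = 2
AB[2,1] = (2)(-1) + (-3)(3) = -11
AB[2,2] = (2)(2) + (-3)(3) = -5
AB[2,3] = (2)(1) + (-3)(-2) = 8

AB = 
  [ -4, -10,   2]
  [-11,  -5,   8]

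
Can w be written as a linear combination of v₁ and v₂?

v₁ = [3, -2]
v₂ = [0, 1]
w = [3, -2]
Yes

Form the augmented matrix and row-reduce:
[v₁|v₂|w] = 
  [  3,   0,   3]
  [ -2,   1,  -2]
R2 → R2 + (2/3)·R1
REF = 
  [  3,   0,   3]
  [  0,   1,   0]

No row of the form [0 0 | nonzero], so the system is consistent. Back-substitution gives c₁ = 1, c₂ = 0: w = (1)·v₁ + (0)·v₂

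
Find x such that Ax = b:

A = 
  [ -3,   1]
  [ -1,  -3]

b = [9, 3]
x = [-3, 0]

Row reduce the augmented matrix [A|b]:
R2 → R2 - (1/3)·R1
REF = 
  [   -3,     1,     9]
  [    0, -10/3,     0]

Back-substitution:
x₂ = 0 / (-10/3) = 0
x₁ = (9 - (1)(0)) / (-3) = -3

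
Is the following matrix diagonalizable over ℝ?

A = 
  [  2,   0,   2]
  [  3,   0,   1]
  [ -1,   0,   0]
No

Characteristic polynomial: det(λI - A) = λ³ - 2λ² + 2λ
The constant term is 0, so λ = 0 is a root: p(λ) = λ(λ² - 2λ + 2)
λ² - 2λ + 2 = 0  ⇒  λ = (2 ± √((-2)² - 4·(2)))/2 = (2 ± √(-4))/2
  = 1 + i,  1 - i
Eigenvalues: 0, 1 + i, 1 - i  (≈ 0, 1 + 1i, 1 - 1i)
Has complex eigenvalues (not diagonalizable over ℝ).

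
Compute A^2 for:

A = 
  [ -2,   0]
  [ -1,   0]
A² = A·A:
A²[1,1] = (-2)(-2) + (0)(-1) = 4
A²[1,2] = (-2)(0) + (0)(0) = 0
A²[2,1] = (-1)(-2) + (0)(-1) = 2
A²[2,2] = (-1)(0) + (0)(0) = 0
A² = 
  [  4,   0]
  [  2,   0]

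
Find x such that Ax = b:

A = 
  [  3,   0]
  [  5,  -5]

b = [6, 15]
Row reduce the augmented matrix [A|b]:
R2 → R2 - (5/3)·R1
REF = 
  [  3,   0,   6]
  [  0,  -5,   5]

Back-substitution:
x₂ = 5 / (-5) = -1
x₁ = (6 - (0)(-1)) / 3 = 2

x = [2, -1]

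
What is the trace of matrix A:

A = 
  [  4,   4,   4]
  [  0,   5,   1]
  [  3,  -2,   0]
9

tr(A) = 4 + 5 + 0 = 9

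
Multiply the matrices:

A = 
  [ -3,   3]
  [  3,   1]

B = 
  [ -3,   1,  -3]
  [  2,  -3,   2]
A is 2×2 and B is 2×3, so AB is 2×3. Each entry is (row of A)·(column of B):
AB[1,1] = (-3)(-3) + (3)(2) = 15
AB[1,2] = (-3)(1) + (3)(-3) = -12
AB[1,3] = (-3)(-3) + (3)(2) = 15
AB[2,1] = (3)(-3) + (1)(2) = -7
AB[2,2] = (3)(1) + (1)(-3) = 0
AB[2,3] = (3)(-3) + (1)(2) = -7

AB = 
  [ 15, -12,  15]
  [ -7,   0,  -7]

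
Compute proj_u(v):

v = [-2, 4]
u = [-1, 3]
proj_u(v) = [-7/5, 21/5]

v·u = (-2)(-1) + (4)(3) = 14
u·u = (-1)² + (3)² = 10
proj_u(v) = (v·u / u·u) × u = (14/10) × u = (7/5) × u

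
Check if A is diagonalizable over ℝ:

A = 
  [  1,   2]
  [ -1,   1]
No

tr(A) = 2, det(A) = 3
Characteristic polynomial: λ² - tr(A)λ + det(A) = λ² - 2λ + 3
λ² - 2λ + 3 = 0  ⇒  λ = (2 ± √((-2)² - 4·(3)))/2 = (2 ± √(-8))/2
  = 1 + i√2,  1 - i√2
Eigenvalues: 1 + i√2, 1 - i√2  (≈ 1 + 1.414i, 1 - 1.414i)
Has complex eigenvalues (not diagonalizable over ℝ).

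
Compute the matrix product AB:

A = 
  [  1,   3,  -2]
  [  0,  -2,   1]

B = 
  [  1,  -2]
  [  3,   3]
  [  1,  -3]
A is 2×3 and B is 3×2, so AB is 2×2. Each entry is (row of A)·(column of B):
AB[1,1] = (1)(1) + (3)(3) + (-2)(1) = 8
AB[1,2] = (1)(-2) + (3)(3) + (-2)(-3) = 13
AB[2,1] = (0)(1) + (-2)(3) + (1)(1) = -5
AB[2,2] = (0)(-2) + (-2)(3) + (1)(-3) = -9

AB = 
  [  8,  13]
  [ -5,  -9]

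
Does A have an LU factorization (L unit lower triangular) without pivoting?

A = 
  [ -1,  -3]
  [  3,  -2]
Yes.
A[1,1] = -1 ≠ 0, so Gaussian elimination proceeds without a row swap: multiplier ℓ₂₁ = (3)/(-1) = -3, and U[2,2] = -2 - (-3)(-3) = -11.
L = 
  [  1,   0]
  [ -3,   1]
U = 
  [ -1,  -3]
  [  0, -11]
Check row 2 of LU: [(-3)(-1), (-3)(-3) + (-11)] = [3, -2] = row 2 of A ✓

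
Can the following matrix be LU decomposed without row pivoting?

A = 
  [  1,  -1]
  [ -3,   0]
Yes.
A[1,1] = 1 ≠ 0, so Gaussian elimination proceeds without a row swap: multiplier ℓ₂₁ = (-3)/(1) = -3, and U[2,2] = 0 - (-3)(-1) = -3.
L = 
  [  1,   0]
  [ -3,   1]
U = 
  [  1,  -1]
  [  0,  -3]
Check row 2 of LU: [(-3)(1), (-3)(-1) + (-3)] = [-3, 0] = row 2 of A ✓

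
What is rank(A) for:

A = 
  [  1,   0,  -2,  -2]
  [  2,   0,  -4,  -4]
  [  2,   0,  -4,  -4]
Row reduce:
R2 → R2 - (2)·R1
R3 → R3 - (2)·R1
REF = 
  [  1,   0,  -2,  -2]
  [  0,   0,   0,   0]
  [  0,   0,   0,   0]
Pivot columns: 1 → 1 pivot.

rank(A) = 1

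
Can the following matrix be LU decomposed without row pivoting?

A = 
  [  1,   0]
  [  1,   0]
Yes.
A[1,1] = 1 ≠ 0, so Gaussian elimination proceeds without a row swap: multiplier ℓ₂₁ = (1)/(1) = 1, and U[2,2] = 0 - (1)(0) = 0.
L = 
  [  1,   0]
  [  1,   1]
U = 
  [  1,   0]
  [  0,   0]
Check row 2 of LU: [(1)(1), (1)(0) + 0] = [1, 0] = row 2 of A ✓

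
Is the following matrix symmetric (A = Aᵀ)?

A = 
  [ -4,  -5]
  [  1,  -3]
No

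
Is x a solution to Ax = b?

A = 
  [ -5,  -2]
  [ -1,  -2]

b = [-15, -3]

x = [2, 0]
No

Ax = [-10, -2] ≠ b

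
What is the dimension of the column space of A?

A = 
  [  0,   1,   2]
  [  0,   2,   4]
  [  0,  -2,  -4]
Row reduce:
R2 → R2 - (2)·R1
R3 → R3 + (2)·R1
REF = 
  [  0,   1,   2]
  [  0,   0,   0]
  [  0,   0,   0]
Pivot columns: 2 → 1 pivot.
dim(Col(A)) = number of pivot columns = 1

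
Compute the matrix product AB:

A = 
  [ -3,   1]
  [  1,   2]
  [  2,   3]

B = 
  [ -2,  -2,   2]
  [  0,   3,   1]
AB = 
  [  6,   9,  -5]
  [ -2,   4,   4]
  [ -4,   5,   7]

A is 3×2 and B is 2×3, so AB is 3×3. Each entry is (row of A)·(column of B):
AB[1,1] = (-3)(-2) + (1)(0) = 6
AB[1,2] = (-3)(-2) + (1)(3) = 9
AB[1,3] = (-3)(2) + (1)(1) = -5
AB[2,1] = (1)(-2) + (2)(0) = -2
AB[2,2] = (1)(-2) + (2)(3) = 4
AB[2,3] = (1)(2) + (2)(1) = 4
AB[3,1] = (2)(-2) + (3)(0) = -4
AB[3,2] = (2)(-2) + (3)(3) = 5
AB[3,3] = (2)(2) + (3)(1) = 7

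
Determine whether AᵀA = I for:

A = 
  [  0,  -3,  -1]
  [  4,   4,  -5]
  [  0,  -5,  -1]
No

AᵀA = 
  [ 16,  16, -20]
  [ 16,  50, -12]
  [-20, -12,  27]
≠ I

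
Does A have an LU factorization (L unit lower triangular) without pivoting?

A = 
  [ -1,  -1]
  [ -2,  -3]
Yes.
A[1,1] = -1 ≠ 0, so Gaussian elimination proceeds without a row swap: multiplier ℓ₂₁ = (-2)/(-1) = 2, and U[2,2] = -3 - (2)(-1) = -1.
L = 
  [  1,   0]
  [  2,   1]
U = 
  [ -1,  -1]
  [  0,  -1]
Check row 2 of LU: [(2)(-1), (2)(-1) + (-1)] = [-2, -3] = row 2 of A ✓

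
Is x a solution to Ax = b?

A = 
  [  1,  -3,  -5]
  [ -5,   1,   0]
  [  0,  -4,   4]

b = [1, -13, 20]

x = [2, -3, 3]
No

Ax = [-4, -13, 24] ≠ b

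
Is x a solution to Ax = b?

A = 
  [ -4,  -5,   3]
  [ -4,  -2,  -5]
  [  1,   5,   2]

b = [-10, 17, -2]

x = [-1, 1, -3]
Yes

Ax = [-10, 17, -2] = b ✓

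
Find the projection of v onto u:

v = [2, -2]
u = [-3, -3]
v·u = (2)(-3) + (-2)(-3) = 0
u·u = (-3)² + (-3)² = 18
proj_u(v) = (v·u / u·u) × u = (0/18) × u = (0) × u

proj_u(v) = [0, 0]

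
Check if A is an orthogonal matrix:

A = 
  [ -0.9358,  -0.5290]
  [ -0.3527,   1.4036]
No

AᵀA = 
  [  1.0001,   0]
  [  0,   2.2499]
≠ I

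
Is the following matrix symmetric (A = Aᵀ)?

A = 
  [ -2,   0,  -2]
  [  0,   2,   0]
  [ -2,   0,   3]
Yes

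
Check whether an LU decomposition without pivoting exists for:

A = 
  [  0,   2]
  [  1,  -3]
No.
A[1,1] = 0 but A[2,1] = 1 ≠ 0. Any LU with L unit lower triangular has (LU)[1,1] = U[1,1] and (LU)[2,1] = L[2,1]·U[1,1]; matching A forces U[1,1] = 0, which then forces (LU)[2,1] = 0 ≠ 1. A row swap (pivoting) is required.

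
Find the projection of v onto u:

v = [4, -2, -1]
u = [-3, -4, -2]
proj_u(v) = [6/29, 8/29, 4/29]

v·u = (4)(-3) + (-2)(-4) + (-1)(-2) = -2
u·u = (-3)² + (-4)² + (-2)² = 29
proj_u(v) = (v·u / u·u) × u = (-2/29) × u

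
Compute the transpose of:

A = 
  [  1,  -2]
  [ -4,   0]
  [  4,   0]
Aᵀ = 
  [  1,  -4,   4]
  [ -2,   0,   0]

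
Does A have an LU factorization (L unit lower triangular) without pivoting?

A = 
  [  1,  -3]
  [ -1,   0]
Yes.
A[1,1] = 1 ≠ 0, so Gaussian elimination proceeds without a row swap: multiplier ℓ₂₁ = (-1)/(1) = -1, and U[2,2] = 0 - (-1)(-3) = -3.
L = 
  [  1,   0]
  [ -1,   1]
U = 
  [  1,  -3]
  [  0,  -3]
Check row 2 of LU: [(-1)(1), (-1)(-3) + (-3)] = [-1, 0] = row 2 of A ✓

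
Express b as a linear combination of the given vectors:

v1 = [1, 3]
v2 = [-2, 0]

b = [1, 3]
c1 = 1, c2 = 0

b = 1·v1 + 0·v2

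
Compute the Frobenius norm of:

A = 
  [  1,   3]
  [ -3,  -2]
||A||_F = 4.796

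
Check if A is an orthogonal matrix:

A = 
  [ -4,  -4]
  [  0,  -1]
No

AᵀA = 
  [ 16,  16]
  [ 16,  17]
≠ I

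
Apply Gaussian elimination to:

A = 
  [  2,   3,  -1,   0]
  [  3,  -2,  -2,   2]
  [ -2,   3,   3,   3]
Row operations:
R2 → R2 - (3/2)·R1
R3 → R3 + (1)·R1
R3 → R3 + (12/13)·R2

Resulting echelon form:
REF = 
  [    2,     3,    -1,     0]
  [    0, -13/2,  -1/2,     2]
  [    0,     0, 20/13, 63/13]

Rank = 3 (number of non-zero pivot rows).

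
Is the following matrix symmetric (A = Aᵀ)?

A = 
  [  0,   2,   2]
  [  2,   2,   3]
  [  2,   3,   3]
Yes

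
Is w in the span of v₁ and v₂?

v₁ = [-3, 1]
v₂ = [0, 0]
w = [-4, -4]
No

Form the augmented matrix and row-reduce:
[v₁|v₂|w] = 
  [ -3,   0,  -4]
  [  1,   0,  -4]
R2 → R2 + (1/3)·R1
REF = 
  [   -3,     0,    -4]
  [    0,     0, -16/3]

Row 2 reads [0 0 | -16/3], i.e. 0 = -16/3, so the system is inconsistent and w ∉ span{v₁, v₂}.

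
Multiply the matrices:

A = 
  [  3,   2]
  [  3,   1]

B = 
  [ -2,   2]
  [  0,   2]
A is 2×2 and B is 2×2, so AB is 2×2. Each entry is (row of A)·(column of B):
AB[1,1] = (3)(-2) + (2)(0) = -6
AB[1,2] = (3)(2) + (2)(2) = 10
AB[2,1] = (3)(-2) + (1)(0) = -6
AB[2,2] = (3)(2) + (1)(2) = 8

AB = 
  [ -6,  10]
  [ -6,   8]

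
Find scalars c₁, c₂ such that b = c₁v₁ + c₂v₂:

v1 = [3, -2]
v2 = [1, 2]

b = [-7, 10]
c1 = -3, c2 = 2

b = -3·v1 + 2·v2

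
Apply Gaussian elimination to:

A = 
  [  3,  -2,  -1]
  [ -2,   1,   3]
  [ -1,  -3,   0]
Row operations:
R2 → R2 + (2/3)·R1
R3 → R3 + (1/3)·R1
R3 → R3 - (11)·R2

Resulting echelon form:
REF = 
  [   3,   -2,   -1]
  [   0, -1/3,  7/3]
  [   0,    0,  -26]

Rank = 3 (number of non-zero pivot rows).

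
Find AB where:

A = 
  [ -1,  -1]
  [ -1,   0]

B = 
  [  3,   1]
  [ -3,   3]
AB = 
  [  0,  -4]
  [ -3,  -1]

A is 2×2 and B is 2×2, so AB is 2×2. Each entry is (row of A)·(column of B):
AB[1,1] = (-1)(3) + (-1)(-3) = 0
AB[1,2] = (-1)(1) + (-1)(3) = -4
AB[2,1] = (-1)(3) + (0)(-3) = -3
AB[2,2] = (-1)(1) + (0)(3) = -1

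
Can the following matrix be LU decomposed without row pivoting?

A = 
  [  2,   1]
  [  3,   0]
Yes.
A[1,1] = 2 ≠ 0, so Gaussian elimination proceeds without a row swap: multiplier ℓ₂₁ = (3)/(2) = 3/2, and U[2,2] = 0 - (3/2)(1) = -3/2.
L = 
  [  1,   0]
  [3/2,   1]
U = 
  [   2,    1]
  [   0, -3/2]
Check row 2 of LU: [(3/2)(2), (3/2)(1) + (-3/2)] = [3, 0] = row 2 of A ✓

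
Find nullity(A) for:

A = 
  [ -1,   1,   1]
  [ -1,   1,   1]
nullity(A) = 2

Row reduce:
R2 → R2 - (1)·R1
REF = 
  [ -1,   1,   1]
  [  0,   0,   0]
Pivot columns: 1 → 1 pivot.
rank(A) = 1, so nullity(A) = 3 - 1 = 2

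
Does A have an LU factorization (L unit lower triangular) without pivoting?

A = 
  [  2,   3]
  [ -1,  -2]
Yes.
A[1,1] = 2 ≠ 0, so Gaussian elimination proceeds without a row swap: multiplier ℓ₂₁ = (-1)/(2) = -1/2, and U[2,2] = -2 - (-1/2)(3) = -1/2.
L = 
  [   1,    0]
  [-1/2,    1]
U = 
  [   2,    3]
  [   0, -1/2]
Check row 2 of LU: [(-1/2)(2), (-1/2)(3) + (-1/2)] = [-1, -2] = row 2 of A ✓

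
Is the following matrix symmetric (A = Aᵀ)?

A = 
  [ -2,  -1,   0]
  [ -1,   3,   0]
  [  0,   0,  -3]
Yes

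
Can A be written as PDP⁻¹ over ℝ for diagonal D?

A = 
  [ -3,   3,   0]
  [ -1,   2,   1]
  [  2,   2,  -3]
No

Characteristic polynomial: det(λI - A) = λ³ + 4λ² - 2λ - 21
By the rational root theorem any rational root is an integer dividing 21; none of those is a root, so p(λ) has no rational roots and hence (being an irreducible cubic) no repeated roots.
Discriminant of the cubic: Δ = -3411
Δ < 0 ⇒ one real eigenvalue and a complex-conjugate pair: λ ≈ -3.019 + 1.091i, -3.019 - 1.091i, 2.038
Has complex eigenvalues (not diagonalizable over ℝ).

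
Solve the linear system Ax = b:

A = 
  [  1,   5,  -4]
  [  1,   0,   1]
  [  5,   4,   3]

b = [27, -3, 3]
x = [0, 3, -3]

Row reduce the augmented matrix [A|b]:
R2 → R2 - (1)·R1
R3 → R3 - (5)·R1
R3 → R3 - (21/5)·R2
REF = 
  [  1,   5,  -4,  27]
  [  0,  -5,   5, -30]
  [  0,   0,   2,  -6]

Back-substitution:
x₃ = (-6) / 2 = -3
x₂ = (-30 - (5)(-3)) / (-5) = 3
x₁ = (27 - (5)(3) - (-4)(-3)) / 1 = 0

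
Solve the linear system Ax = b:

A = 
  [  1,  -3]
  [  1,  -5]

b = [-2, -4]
x = [1, 1]

Row reduce the augmented matrix [A|b]:
R2 → R2 - (1)·R1
REF = 
  [  1,  -3,  -2]
  [  0,  -2,  -2]

Back-substitution:
x₂ = (-2) / (-2) = 1
x₁ = (-2 - (-3)(1)) / 1 = 1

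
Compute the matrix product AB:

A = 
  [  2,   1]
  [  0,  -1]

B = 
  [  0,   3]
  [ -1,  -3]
A is 2×2 and B is 2×2, so AB is 2×2. Each entry is (row of A)·(column of B):
AB[1,1] = (2)(0) + (1)(-1) = -1
AB[1,2] = (2)(3) + (1)(-3) = 3
AB[2,1] = (0)(0) + (-1)(-1) = 1
AB[2,2] = (0)(3) + (-1)(-3) = 3

AB = 
  [ -1,   3]
  [  1,   3]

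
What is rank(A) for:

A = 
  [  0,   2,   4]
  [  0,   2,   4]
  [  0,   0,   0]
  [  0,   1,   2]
Row reduce:
R2 → R2 - (1)·R1
R4 → R4 - (1/2)·R1
REF = 
  [  0,   2,   4]
  [  0,   0,   0]
  [  0,   0,   0]
  [  0,   0,   0]
Pivot columns: 2 → 1 pivot.

rank(A) = 1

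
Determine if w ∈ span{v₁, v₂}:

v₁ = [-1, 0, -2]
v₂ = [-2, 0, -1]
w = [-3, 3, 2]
No

Form the augmented matrix and row-reduce:
[v₁|v₂|w] = 
  [ -1,  -2,  -3]
  [  0,   0,   3]
  [ -2,  -1,   2]
R3 → R3 - (2)·R1
Swap R2 ↔ R3
REF = 
  [ -1,  -2,  -3]
  [  0,   3,   8]
  [  0,   0,   3]

Row 3 reads [0 0 | 3], i.e. 0 = 3, so the system is inconsistent and w ∉ span{v₁, v₂}.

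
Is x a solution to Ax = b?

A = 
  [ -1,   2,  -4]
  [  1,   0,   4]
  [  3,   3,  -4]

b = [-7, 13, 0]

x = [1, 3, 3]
Yes

Ax = [-7, 13, 0] = b ✓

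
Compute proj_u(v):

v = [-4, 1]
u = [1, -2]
proj_u(v) = [-6/5, 12/5]

v·u = (-4)(1) + (1)(-2) = -6
u·u = (1)² + (-2)² = 5
proj_u(v) = (v·u / u·u) × u = (-6/5) × u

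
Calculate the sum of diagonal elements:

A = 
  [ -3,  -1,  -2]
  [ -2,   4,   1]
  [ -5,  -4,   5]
6

tr(A) = -3 + 4 + 5 = 6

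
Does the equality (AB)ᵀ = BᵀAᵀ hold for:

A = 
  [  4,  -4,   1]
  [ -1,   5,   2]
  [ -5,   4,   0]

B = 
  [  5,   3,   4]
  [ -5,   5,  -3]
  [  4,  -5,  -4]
Yes

(AB)ᵀ = 
  [ 44, -22, -45]
  [-13,  12,   5]
  [ 24, -27, -32]

BᵀAᵀ = 
  [ 44, -22, -45]
  [-13,  12,   5]
  [ 24, -27, -32]

Both sides are equal — this is the standard identity (AB)ᵀ = BᵀAᵀ, which holds for all A, B.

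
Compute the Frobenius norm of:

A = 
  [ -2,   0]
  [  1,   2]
||A||_F = 3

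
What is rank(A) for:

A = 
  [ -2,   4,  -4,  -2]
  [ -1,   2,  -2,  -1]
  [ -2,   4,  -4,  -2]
Row reduce:
R2 → R2 - (1/2)·R1
R3 → R3 - (1)·R1
REF = 
  [ -2,   4,  -4,  -2]
  [  0,   0,   0,   0]
  [  0,   0,   0,   0]
Pivot columns: 1 → 1 pivot.

rank(A) = 1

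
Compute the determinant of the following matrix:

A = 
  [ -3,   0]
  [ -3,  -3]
9

For a 2×2 matrix, det = ad - bc = (-3)(-3) - (0)(-3) = 9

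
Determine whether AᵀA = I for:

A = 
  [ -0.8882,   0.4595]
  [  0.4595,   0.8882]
Yes

AᵀA = 
  [  1,   0]
  [  0,   1]
≈ I (equal to I up to the 4-dp rounding of the entries)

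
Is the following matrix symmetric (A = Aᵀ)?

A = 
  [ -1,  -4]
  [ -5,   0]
No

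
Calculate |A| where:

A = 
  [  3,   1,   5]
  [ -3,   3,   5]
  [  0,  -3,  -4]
Cofactor expansion along row 1:
det(A) = (3)·((3)(-4) - (5)(-3)) - (1)·((-3)(-4) - (5)(0)) + (5)·((-3)(-3) - (3)(0))
  = (3)(3) - (1)(12) + (5)(9)
  = 42

det(A) = 42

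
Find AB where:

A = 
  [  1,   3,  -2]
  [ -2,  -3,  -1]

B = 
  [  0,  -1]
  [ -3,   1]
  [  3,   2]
A is 2×3 and B is 3×2, so AB is 2×2. Each entry is (row of A)·(column of B):
AB[1,1] = (1)(0) + (3)(-3) + (-2)(3) = -15
AB[1,2] = (1)(-1) + (3)(1) + (-2)(2) = -2
AB[2,1] = (-2)(0) + (-3)(-3) + (-1)(3) = 6
AB[2,2] = (-2)(-1) + (-3)(1) + (-1)(2) = -3

AB = 
  [-15,  -2]
  [  6,  -3]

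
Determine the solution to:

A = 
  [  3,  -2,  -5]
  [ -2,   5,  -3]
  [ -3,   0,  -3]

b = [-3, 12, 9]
Row reduce the augmented matrix [A|b]:
R2 → R2 + (2/3)·R1
R3 → R3 + (1)·R1
R3 → R3 + (6/11)·R2
REF = 
  [      3,      -2,      -5,      -3]
  [      0,    11/3,   -19/3,      10]
  [      0,       0, -126/11,  126/11]

Back-substitution:
x₃ = (126/11) / (-126/11) = -1
x₂ = (10 - (-19/3)(-1)) / (11/3) = 1
x₁ = (-3 - (-2)(1) - (-5)(-1)) / 3 = -2

x = [-2, 1, -1]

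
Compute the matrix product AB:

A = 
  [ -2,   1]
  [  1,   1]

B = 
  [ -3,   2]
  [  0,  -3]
A is 2×2 and B is 2×2, so AB is 2×2. Each entry is (row of A)·(column of B):
AB[1,1] = (-2)(-3) + (1)(0) = 6
AB[1,2] = (-2)(2) + (1)(-3) = -7
AB[2,1] = (1)(-3) + (1)(0) = -3
AB[2,2] = (1)(2) + (1)(-3) = -1

AB = 
  [  6,  -7]
  [ -3,  -1]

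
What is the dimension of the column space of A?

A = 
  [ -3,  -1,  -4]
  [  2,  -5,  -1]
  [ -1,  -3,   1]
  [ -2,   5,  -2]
Row reduce:
R2 → R2 + (2/3)·R1
R3 → R3 - (1/3)·R1
R4 → R4 - (2/3)·R1
R3 → R3 - (8/17)·R2
R4 → R4 + (1)·R2
R4 → R4 + (17/23)·R3
REF = 
  [   -3,    -1,    -4]
  [    0, -17/3, -11/3]
  [    0,     0, 69/17]
  [    0,     0,     0]
Pivot columns: 1, 2, 3 → 3 pivots.
dim(Col(A)) = number of pivot columns = 3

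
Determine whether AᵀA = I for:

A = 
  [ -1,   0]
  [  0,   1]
Yes

AᵀA = 
  [  1,   0]
  [  0,   1]
= I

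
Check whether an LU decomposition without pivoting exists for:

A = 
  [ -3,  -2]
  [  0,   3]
Yes.
A[1,1] = -3 ≠ 0, so Gaussian elimination proceeds without a row swap: multiplier ℓ₂₁ = (0)/(-3) = 0, and U[2,2] = 3 - (0)(-2) = 3.
L = 
  [  1,   0]
  [  0,   1]
U = 
  [ -3,  -2]
  [  0,   3]
Check row 2 of LU: [(0)(-3), (0)(-2) + 3] = [0, 3] = row 2 of A ✓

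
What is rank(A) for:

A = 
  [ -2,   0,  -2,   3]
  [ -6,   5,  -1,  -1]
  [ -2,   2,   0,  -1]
Row reduce:
R2 → R2 - (3)·R1
R3 → R3 - (1)·R1
R3 → R3 - (2/5)·R2
REF = 
  [ -2,   0,  -2,   3]
  [  0,   5,   5, -10]
  [  0,   0,   0,   0]
Pivot columns: 1, 2 → 2 pivots.

rank(A) = 2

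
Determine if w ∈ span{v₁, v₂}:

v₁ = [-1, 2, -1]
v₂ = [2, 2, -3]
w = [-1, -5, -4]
No

Form the augmented matrix and row-reduce:
[v₁|v₂|w] = 
  [ -1,   2,  -1]
  [  2,   2,  -5]
  [ -1,  -3,  -4]
R2 → R2 + (2)·R1
R3 → R3 - (1)·R1
R3 → R3 + (5/6)·R2
REF = 
  [   -1,     2,    -1]
  [    0,     6,    -7]
  [    0,     0, -53/6]

Row 3 reads [0 0 | -53/6], i.e. 0 = -53/6, so the system is inconsistent and w ∉ span{v₁, v₂}.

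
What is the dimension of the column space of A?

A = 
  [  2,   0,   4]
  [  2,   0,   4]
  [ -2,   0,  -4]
Row reduce:
R2 → R2 - (1)·R1
R3 → R3 + (1)·R1
REF = 
  [  2,   0,   4]
  [  0,   0,   0]
  [  0,   0,   0]
Pivot columns: 1 → 1 pivot.
dim(Col(A)) = number of pivot columns = 1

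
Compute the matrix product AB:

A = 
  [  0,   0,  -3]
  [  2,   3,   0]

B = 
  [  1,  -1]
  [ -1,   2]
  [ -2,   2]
AB = 
  [  6,  -6]
  [ -1,   4]

A is 2×3 and B is 3×2, so AB is 2×2. Each entry is (row of A)·(column of B):
AB[1,1] = (0)(1) + (0)(-1) + (-3)(-2) = 6
AB[1,2] = (0)(-1) + (0)(2) + (-3)(2) = -6
AB[2,1] = (2)(1) + (3)(-1) + (0)(-2) = -1
AB[2,2] = (2)(-1) + (3)(2) + (0)(2) = 4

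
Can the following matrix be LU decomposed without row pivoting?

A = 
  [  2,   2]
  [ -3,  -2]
Yes.
A[1,1] = 2 ≠ 0, so Gaussian elimination proceeds without a row swap: multiplier ℓ₂₁ = (-3)/(2) = -3/2, and U[2,2] = -2 - (-3/2)(2) = 1.
L = 
  [   1,    0]
  [-3/2,    1]
U = 
  [  2,   2]
  [  0,   1]
Check row 2 of LU: [(-3/2)(2), (-3/2)(2) + 1] = [-3, -2] = row 2 of A ✓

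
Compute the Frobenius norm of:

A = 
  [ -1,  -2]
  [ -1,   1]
||A||_F = 2.646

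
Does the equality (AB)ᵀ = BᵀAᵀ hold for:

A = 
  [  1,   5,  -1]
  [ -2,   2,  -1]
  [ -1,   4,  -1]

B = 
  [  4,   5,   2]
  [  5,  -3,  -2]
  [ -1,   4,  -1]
Yes

(AB)ᵀ = 
  [ 30,   3,  17]
  [-14, -20, -21]
  [ -7,  -7,  -9]

BᵀAᵀ = 
  [ 30,   3,  17]
  [-14, -20, -21]
  [ -7,  -7,  -9]

Both sides are equal — this is the standard identity (AB)ᵀ = BᵀAᵀ, which holds for all A, B.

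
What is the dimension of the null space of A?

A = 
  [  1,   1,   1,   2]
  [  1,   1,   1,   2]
nullity(A) = 3

Row reduce:
R2 → R2 - (1)·R1
REF = 
  [  1,   1,   1,   2]
  [  0,   0,   0,   0]
Pivot columns: 1 → 1 pivot.
rank(A) = 1, so nullity(A) = 4 - 1 = 3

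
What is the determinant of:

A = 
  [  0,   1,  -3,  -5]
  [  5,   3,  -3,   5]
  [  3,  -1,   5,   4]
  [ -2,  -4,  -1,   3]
Cofactor expansion along row 1: det(A) = a₁₁M₁₁ - a₁₂M₁₂ + a₁₃M₁₃ - a₁₄M₁₄

M₁₁ = det[[3, -3, 5]; [-1, 5, 4]; [-4, -1, 3]]
  = (3)·((5)(3) - (4)(-1)) - (-3)·((-1)(3) - (4)(-4)) + (5)·((-1)(-1) - (5)(-4))
  = (3)(19) - (-3)(13) + (5)(21)
  = 201
M₁₂ = det[[5, -3, 5]; [3, 5, 4]; [-2, -1, 3]]
  = (5)·((5)(3) - (4)(-1)) - (-3)·((3)(3) - (4)(-2)) + (5)·((3)(-1) - (5)(-2))
  = (5)(19) - (-3)(17) + (5)(7)
  = 181
M₁₃ = det[[5, 3, 5]; [3, -1, 4]; [-2, -4, 3]]
  = (5)·((-1)(3) - (4)(-4)) - (3)·((3)(3) - (4)(-2)) + (5)·((3)(-4) - (-1)(-2))
  = (5)(13) - (3)(17) + (5)(-14)
  = -56
M₁₄ = det[[5, 3, -3]; [3, -1, 5]; [-2, -4, -1]]
  = (5)·((-1)(-1) - (5)(-4)) - (3)·((3)(-1) - (5)(-2)) + (-3)·((3)(-4) - (-1)(-2))
  = (5)(21) - (3)(7) + (-3)(-14)
  = 126

det(A) = (0)(201) - (1)(181) + (-3)(-56) - (-5)(126) = 617

det(A) = 617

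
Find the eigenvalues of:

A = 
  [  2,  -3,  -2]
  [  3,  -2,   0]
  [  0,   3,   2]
λ = -1, (3 + i√23)/2, (3 - i√23)/2  (≈ -1, 1.5 + 2.398i, 1.5 - 2.398i)

Characteristic polynomial: det(λI - A) = λ³ - 2λ² + 5λ + 8
Testing integer divisors of the constant term: p(-1) = 0, so (λ + 1) is a factor:
p(λ) = (λ + 1)(λ² - 3λ + 8)
λ² - 3λ + 8 = 0  ⇒  λ = (3 ± √((-3)² - 4·(8)))/2 = (3 ± √(-23))/2
  = (3 + i√23)/2,  (3 - i√23)/2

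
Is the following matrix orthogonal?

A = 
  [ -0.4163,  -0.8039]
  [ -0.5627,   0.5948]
No

AᵀA = 
  [  0.4899,   0]
  [  0,   1]
≠ I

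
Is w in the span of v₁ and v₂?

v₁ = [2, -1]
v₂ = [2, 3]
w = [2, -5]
Yes

Form the augmented matrix and row-reduce:
[v₁|v₂|w] = 
  [  2,   2,   2]
  [ -1,   3,  -5]
R2 → R2 + (1/2)·R1
REF = 
  [  2,   2,   2]
  [  0,   4,  -4]

No row of the form [0 0 | nonzero], so the system is consistent. Back-substitution gives c₁ = 2, c₂ = -1: w = (2)·v₁ + (-1)·v₂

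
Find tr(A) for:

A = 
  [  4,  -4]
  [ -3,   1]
5

tr(A) = 4 + 1 = 5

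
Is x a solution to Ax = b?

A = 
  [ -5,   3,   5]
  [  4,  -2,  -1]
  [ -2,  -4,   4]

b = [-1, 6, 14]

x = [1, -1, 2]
No

Ax = [2, 4, 10] ≠ b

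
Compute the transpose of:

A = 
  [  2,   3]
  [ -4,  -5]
Aᵀ = 
  [  2,  -4]
  [  3,  -5]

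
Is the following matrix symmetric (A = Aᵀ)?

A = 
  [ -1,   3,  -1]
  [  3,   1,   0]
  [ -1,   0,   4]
Yes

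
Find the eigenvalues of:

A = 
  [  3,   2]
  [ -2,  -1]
λ = 1, 1

tr(A) = 2, det(A) = 1
Characteristic polynomial: λ² - tr(A)λ + det(A) = λ² - 2λ + 1
λ² - 2λ + 1 = (λ - 1)²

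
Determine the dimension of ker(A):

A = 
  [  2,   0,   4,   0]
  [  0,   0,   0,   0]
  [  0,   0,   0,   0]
nullity(A) = 3

Row reduce:
(no row operations needed)
REF = 
  [  2,   0,   4,   0]
  [  0,   0,   0,   0]
  [  0,   0,   0,   0]
Pivot columns: 1 → 1 pivot.
rank(A) = 1, so nullity(A) = 4 - 1 = 3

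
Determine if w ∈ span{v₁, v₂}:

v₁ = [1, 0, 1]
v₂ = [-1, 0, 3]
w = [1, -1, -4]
No

Form the augmented matrix and row-reduce:
[v₁|v₂|w] = 
  [  1,  -1,   1]
  [  0,   0,  -1]
  [  1,   3,  -4]
R3 → R3 - (1)·R1
Swap R2 ↔ R3
REF = 
  [  1,  -1,   1]
  [  0,   4,  -5]
  [  0,   0,  -1]

Row 3 reads [0 0 | -1], i.e. 0 = -1, so the system is inconsistent and w ∉ span{v₁, v₂}.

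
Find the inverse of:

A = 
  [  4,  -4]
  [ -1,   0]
det(A) = (4)(0) - (-4)(-1) = -4
For a 2×2 matrix, A⁻¹ = (1/det(A)) · [[d, -b], [-c, a]]
    = (-1/4) · [[0, 4], [1, 4]]

A⁻¹ = 
  [   0,   -1]
  [-1/4,   -1]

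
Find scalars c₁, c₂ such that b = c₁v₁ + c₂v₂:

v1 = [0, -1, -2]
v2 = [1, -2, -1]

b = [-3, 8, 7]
c1 = -2, c2 = -3

b = -2·v1 + -3·v2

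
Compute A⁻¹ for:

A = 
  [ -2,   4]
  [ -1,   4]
det(A) = (-2)(4) - (4)(-1) = -4
For a 2×2 matrix, A⁻¹ = (1/det(A)) · [[d, -b], [-c, a]]
    = (-1/4) · [[4, -4], [1, -2]]

A⁻¹ = 
  [  -1,    1]
  [-1/4,  1/2]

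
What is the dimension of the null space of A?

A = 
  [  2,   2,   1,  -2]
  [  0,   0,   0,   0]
nullity(A) = 3

Row reduce:
(no row operations needed)
REF = 
  [  2,   2,   1,  -2]
  [  0,   0,   0,   0]
Pivot columns: 1 → 1 pivot.
rank(A) = 1, so nullity(A) = 4 - 1 = 3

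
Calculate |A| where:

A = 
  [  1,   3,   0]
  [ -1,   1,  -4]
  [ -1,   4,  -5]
Cofactor expansion along row 1:
det(A) = (1)·((1)(-5) - (-4)(4)) - (3)·((-1)(-5) - (-4)(-1)) + (0)·((-1)(4) - (1)(-1))
  = (1)(11) - (3)(1) + (0)(-3)
  = 8

det(A) = 8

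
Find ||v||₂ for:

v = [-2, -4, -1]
4.583

||v||₂ = √((-2)² + (-4)² + (-1)²) = √21 = 4.583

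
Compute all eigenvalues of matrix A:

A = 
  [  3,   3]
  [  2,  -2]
tr(A) = 1, det(A) = -12
Characteristic polynomial: λ² - tr(A)λ + det(A) = λ² - λ - 12
λ² - λ - 12 = (λ + 3)(λ - 4)

λ = 4, -3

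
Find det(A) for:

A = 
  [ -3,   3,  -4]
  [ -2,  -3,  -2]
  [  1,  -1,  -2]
-50

Cofactor expansion along row 1:
det(A) = (-3)·((-3)(-2) - (-2)(-1)) - (3)·((-2)(-2) - (-2)(1)) + (-4)·((-2)(-1) - (-3)(1))
  = (-3)(4) - (3)(6) + (-4)(5)
  = -50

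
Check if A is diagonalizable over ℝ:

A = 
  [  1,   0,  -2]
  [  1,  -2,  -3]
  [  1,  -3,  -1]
Yes

Characteristic polynomial: det(λI - A) = λ³ + 2λ² - 8λ + 5
Testing integer divisors of the constant term: p(1) = 0, so (λ - 1) is a factor:
p(λ) = (λ - 1)(λ² + 3λ - 5)
λ² + 3λ - 5 = 0  ⇒  λ = (-3 ± √((3)² - 4·(-5)))/2 = (-3 ± √(29))/2
  = (-3 + √29)/2,  (-3 - √29)/2
Eigenvalues: 1, (-3 + √29)/2, (-3 - √29)/2  (≈ 1, 1.193, -4.193)
The two irrational eigenvalues are distinct (simple), so each has alg. mult. = geom. mult. = 1.
λ=1: alg. mult. = 1, geom. mult. = 3 - rank(A - (1)I) = 3 - 2 = 1
Sum of geometric multiplicities equals n, so A has n independent eigenvectors.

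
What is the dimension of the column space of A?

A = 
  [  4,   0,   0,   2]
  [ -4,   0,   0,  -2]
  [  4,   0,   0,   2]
dim(Col(A)) = 1

Row reduce:
R2 → R2 + (1)·R1
R3 → R3 - (1)·R1
REF = 
  [  4,   0,   0,   2]
  [  0,   0,   0,   0]
  [  0,   0,   0,   0]
Pivot columns: 1 → 1 pivot.
dim(Col(A)) = number of pivot columns = 1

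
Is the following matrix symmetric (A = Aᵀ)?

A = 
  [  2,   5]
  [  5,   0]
Yes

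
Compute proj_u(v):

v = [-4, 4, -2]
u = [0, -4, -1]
proj_u(v) = [0, 56/17, 14/17]

v·u = (-4)(0) + (4)(-4) + (-2)(-1) = -14
u·u = (0)² + (-4)² + (-1)² = 17
proj_u(v) = (v·u / u·u) × u = (-14/17) × u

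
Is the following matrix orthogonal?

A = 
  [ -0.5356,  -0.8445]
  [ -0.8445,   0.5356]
Yes

AᵀA = 
  [  1,   0]
  [  0,   1]
≈ I (equal to I up to the 4-dp rounding of the entries)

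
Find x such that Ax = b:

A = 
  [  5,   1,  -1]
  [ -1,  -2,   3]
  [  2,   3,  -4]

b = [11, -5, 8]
x = [2, 0, -1]

Row reduce the augmented matrix [A|b]:
R2 → R2 + (1/5)·R1
R3 → R3 - (2/5)·R1
R3 → R3 + (13/9)·R2
REF = 
  [    5,     1,    -1,    11]
  [    0,  -9/5,  14/5, -14/5]
  [    0,     0,   4/9,  -4/9]

Back-substitution:
x₃ = (-4/9) / (4/9) = -1
x₂ = (-14/5 - (14/5)(-1)) / (-9/5) = 0
x₁ = (11 - (1)(0) - (-1)(-1)) / 5 = 2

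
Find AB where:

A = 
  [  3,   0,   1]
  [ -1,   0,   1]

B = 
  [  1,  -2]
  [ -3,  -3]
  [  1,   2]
AB = 
  [  4,  -4]
  [  0,   4]

A is 2×3 and B is 3×2, so AB is 2×2. Each entry is (row of A)·(column of B):
AB[1,1] = (3)(1) + (0)(-3) + (1)(1) = 4
AB[1,2] = (3)(-2) + (0)(-3) + (1)(2) = -4
AB[2,1] = (-1)(1) + (0)(-3) + (1)(1) = 0
AB[2,2] = (-1)(-2) + (0)(-3) + (1)(2) = 4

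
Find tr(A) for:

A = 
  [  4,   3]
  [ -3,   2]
6

tr(A) = 4 + 2 = 6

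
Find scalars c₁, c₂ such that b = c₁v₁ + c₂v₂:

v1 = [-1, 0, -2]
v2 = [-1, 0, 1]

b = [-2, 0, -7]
c1 = 3, c2 = -1

b = 3·v1 + -1·v2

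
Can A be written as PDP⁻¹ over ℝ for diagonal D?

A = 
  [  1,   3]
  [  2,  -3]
Yes

tr(A) = -2, det(A) = -9
Characteristic polynomial: λ² - tr(A)λ + det(A) = λ² + 2λ - 9
λ² + 2λ - 9 = 0  ⇒  λ = (-2 ± √((2)² - 4·(-9)))/2 = (-2 ± √(40))/2
  = -1 + √10,  -1 - √10
Eigenvalues: -1 + √10, -1 - √10  (≈ 2.162, -4.162)
The two irrational eigenvalues are distinct (simple), so each has alg. mult. = geom. mult. = 1.
Sum of geometric multiplicities equals n, so A has n independent eigenvectors.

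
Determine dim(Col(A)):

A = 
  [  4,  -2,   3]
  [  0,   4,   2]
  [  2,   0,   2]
dim(Col(A)) = 2

Row reduce:
R3 → R3 - (1/2)·R1
R3 → R3 - (1/4)·R2
REF = 
  [  4,  -2,   3]
  [  0,   4,   2]
  [  0,   0,   0]
Pivot columns: 1, 2 → 2 pivots.
dim(Col(A)) = number of pivot columns = 2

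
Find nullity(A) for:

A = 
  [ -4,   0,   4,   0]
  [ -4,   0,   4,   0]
nullity(A) = 3

Row reduce:
R2 → R2 - (1)·R1
REF = 
  [ -4,   0,   4,   0]
  [  0,   0,   0,   0]
Pivot columns: 1 → 1 pivot.
rank(A) = 1, so nullity(A) = 4 - 1 = 3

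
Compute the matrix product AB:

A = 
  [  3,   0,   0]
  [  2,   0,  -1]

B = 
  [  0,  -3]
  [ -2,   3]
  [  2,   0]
A is 2×3 and B is 3×2, so AB is 2×2. Each entry is (row of A)·(column of B):
AB[1,1] = (3)(0) + (0)(-2) + (0)(2) = 0
AB[1,2] = (3)(-3) + (0)(3) + (0)(0) = -9
AB[2,1] = (2)(0) + (0)(-2) + (-1)(2) = -2
AB[2,2] = (2)(-3) + (0)(3) + (-1)(0) = -6

AB = 
  [  0,  -9]
  [ -2,  -6]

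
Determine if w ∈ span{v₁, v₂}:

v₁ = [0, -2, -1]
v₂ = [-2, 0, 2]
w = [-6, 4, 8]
Yes

Form the augmented matrix and row-reduce:
[v₁|v₂|w] = 
  [  0,  -2,  -6]
  [ -2,   0,   4]
  [ -1,   2,   8]
Swap R1 ↔ R2
R3 → R3 - (1/2)·R1
R3 → R3 + (1)·R2
REF = 
  [ -2,   0,   4]
  [  0,  -2,  -6]
  [  0,   0,   0]

No row of the form [0 0 | nonzero], so the system is consistent. Back-substitution gives c₁ = -2, c₂ = 3: w = (-2)·v₁ + (3)·v₂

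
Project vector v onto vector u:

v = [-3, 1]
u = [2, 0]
v·u = (-3)(2) + (1)(0) = -6
u·u = (2)² + (0)² = 4
proj_u(v) = (v·u / u·u) × u = (-6/4) × u = (-3/2) × u

proj_u(v) = [-3, 0]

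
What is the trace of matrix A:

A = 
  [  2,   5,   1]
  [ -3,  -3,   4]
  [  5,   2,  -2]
-3

tr(A) = 2 + -3 + -2 = -3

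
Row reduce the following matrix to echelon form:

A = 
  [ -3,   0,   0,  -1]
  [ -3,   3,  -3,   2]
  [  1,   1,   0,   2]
Row operations:
R2 → R2 - (1)·R1
R3 → R3 + (1/3)·R1
R3 → R3 - (1/3)·R2

Resulting echelon form:
REF = 
  [ -3,   0,   0,  -1]
  [  0,   3,  -3,   3]
  [  0,   0,   1, 2/3]

Rank = 3 (number of non-zero pivot rows).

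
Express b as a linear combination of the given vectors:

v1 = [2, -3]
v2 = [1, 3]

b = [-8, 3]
c1 = -3, c2 = -2

b = -3·v1 + -2·v2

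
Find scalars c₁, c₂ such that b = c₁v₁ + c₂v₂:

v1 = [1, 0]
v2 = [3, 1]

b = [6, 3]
c1 = -3, c2 = 3

b = -3·v1 + 3·v2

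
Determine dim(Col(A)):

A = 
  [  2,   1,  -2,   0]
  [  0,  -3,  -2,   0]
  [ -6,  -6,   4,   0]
dim(Col(A)) = 2

Row reduce:
R3 → R3 + (3)·R1
R3 → R3 - (1)·R2
REF = 
  [  2,   1,  -2,   0]
  [  0,  -3,  -2,   0]
  [  0,   0,   0,   0]
Pivot columns: 1, 2 → 2 pivots.
dim(Col(A)) = number of pivot columns = 2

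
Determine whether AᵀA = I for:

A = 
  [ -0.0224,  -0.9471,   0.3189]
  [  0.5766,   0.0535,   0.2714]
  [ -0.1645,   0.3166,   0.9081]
No

AᵀA = 
  [  0.3600,   0,   0]
  [  0,   1.0001,   0]
  [  0,   0,   1]
≠ I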